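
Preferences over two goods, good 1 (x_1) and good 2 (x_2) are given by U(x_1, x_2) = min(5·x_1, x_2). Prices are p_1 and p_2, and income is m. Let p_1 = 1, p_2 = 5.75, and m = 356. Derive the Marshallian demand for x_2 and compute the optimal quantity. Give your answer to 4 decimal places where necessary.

Leontief preferences: the optimum is at the kink where x_1/1 = x_2/5, i.e. x_2 = 5·x_1.
Budget: p_1·x_1 + p_2·5·x_1 = m, so (p_1 + 5·p_2)·x_1 = m.
Demand: x_1*(p_1,p_2,m) = m/(p_1 + 5·p_2), x_2* = 5·m/(p_1 + 5·p_2).
Here 1 + 5·5.75 = 29.75, giving x_2* = 59.8319.

x_2* = 59.8319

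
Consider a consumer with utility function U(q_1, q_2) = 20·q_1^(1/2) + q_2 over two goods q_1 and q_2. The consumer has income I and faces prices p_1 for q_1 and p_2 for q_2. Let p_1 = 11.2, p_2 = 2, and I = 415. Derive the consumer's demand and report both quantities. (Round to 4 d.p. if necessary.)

Set MRS = p_1/p_2: 10·q_1^(−1/2) = p_1/p_2.
Thus q_1* = (10·p_2/p_1)² — independent of I — with the rest of income spent on q_2.
Plugging in: q_1* = (10·2/11.2)² = 3.1888, q_2* = 189.6429.

q_1* = 3.1888, q_2* = 189.6429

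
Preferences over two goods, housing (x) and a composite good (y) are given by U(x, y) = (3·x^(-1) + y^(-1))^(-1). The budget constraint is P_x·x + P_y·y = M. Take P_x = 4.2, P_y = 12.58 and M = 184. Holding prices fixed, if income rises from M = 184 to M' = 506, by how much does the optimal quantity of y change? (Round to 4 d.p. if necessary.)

Δy* = 12.793

With the ratio pinned down, the budget gives x* = M/(P_x + P_y·(y/x)) and y* = (y/x)·x*.
Numerically y/x = 0.333598, so x* = 184/(4.2 + 12.58·0.333598) = 21.9135 and y* = 0.333598·21.9135 = 7.3103.
At M' = 506: y* = 20.1033. Change: 20.1033 − 7.3103 = 12.793.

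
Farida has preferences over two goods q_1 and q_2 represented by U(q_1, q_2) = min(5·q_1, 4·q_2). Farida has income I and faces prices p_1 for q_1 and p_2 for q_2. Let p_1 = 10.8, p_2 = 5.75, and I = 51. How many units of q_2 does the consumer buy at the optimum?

q_2* = 3.5441

With perfect complements, no substitution: consume in ratio q_1:q_2 = 4:5.
Budget: p_1·q_1 + p_2·(5/4)·q_1 = I, so (4·p_1 + 5·p_2)·q_1 = 4·I.
Demand: q_1*(p_1,p_2,I) = 4·I/(4·p_1 + 5·p_2), q_2* = 5·I/(4·p_1 + 5·p_2).
Here 4·10.8 + 5·5.75 = 71.95, giving q_2* = 3.5441.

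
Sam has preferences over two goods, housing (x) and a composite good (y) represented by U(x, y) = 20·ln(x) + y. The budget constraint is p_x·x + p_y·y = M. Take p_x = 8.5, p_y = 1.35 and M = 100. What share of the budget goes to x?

share on x = 0.27

MU_x = 20/x, MU_y = 1. Tangency: 20/x = p_x/p_y.
So x*(p_x,p_y) = 20·p_y/p_x, independent of income; and y* = (M − 20·p_y)/p_y.
At the given prices: x* = 20·1.35/8.5 = 3.1765, and y* = 54.0741.
Expenditure on x: 8.5·3.1765 = 27; share = 0.27.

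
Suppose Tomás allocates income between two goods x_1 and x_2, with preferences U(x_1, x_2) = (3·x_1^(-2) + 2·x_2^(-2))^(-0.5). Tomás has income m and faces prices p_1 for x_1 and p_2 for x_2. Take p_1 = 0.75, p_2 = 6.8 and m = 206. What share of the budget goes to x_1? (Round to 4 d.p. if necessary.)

share on x_1 = 0.2084

MRS = MU_x_1/MU_x_2 = (3/2)·(x_2/x_1)^(3). Set equal to p_1/p_2.
Solve for the ratio: x_2/x_1 = [(2/3)·p_1/p_2]^(1/3).
With the ratio pinned down, the budget gives x_1* = m/(p_1 + p_2·(x_2/x_1)) and x_2* = (x_2/x_1)·x_1*.
Numerically x_2/x_1 = 0.418942, so x_1* = 206/(0.75 + 6.8·0.418942) = 57.2412 and x_2* = 0.418942·57.2412 = 23.9807.
Expenditure on x_1: 0.75·57.2412 = 42.9309; share = 0.2084.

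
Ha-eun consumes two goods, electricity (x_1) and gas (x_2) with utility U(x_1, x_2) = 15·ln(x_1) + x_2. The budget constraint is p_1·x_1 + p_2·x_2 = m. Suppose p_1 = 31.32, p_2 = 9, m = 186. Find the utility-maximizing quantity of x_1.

x_1* = 4.3103

MU_x_1 = 15/x_1, MU_x_2 = 1. Tangency: 15/x_1 = p_1/p_2.
So x_1*(p_1,p_2) = 15·p_2/p_1, independent of income; and x_2* = (m − 15·p_2)/p_2.
At the given prices: x_1* = 15·9/31.32 = 4.3103.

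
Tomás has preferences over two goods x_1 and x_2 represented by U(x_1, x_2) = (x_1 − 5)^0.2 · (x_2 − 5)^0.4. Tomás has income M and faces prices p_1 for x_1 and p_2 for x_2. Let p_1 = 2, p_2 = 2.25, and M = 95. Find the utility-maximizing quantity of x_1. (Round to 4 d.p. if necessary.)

x_1* = 17.2917

MRS = (1/2)·(x_2−5)/(x_1−5). Tangency with p_1/p_2 gives x_2−5 = 2·(p_1/p_2)·(x_1−5).
After buying the subsistence bundle (5, 5), a share 1/3 of the remaining income goes to x_1: x_1* = 5 + 1/3·(M − 5p_1 − 5p_2)/p_1.
Discretionary income = 95 − 5·2 − 5·2.25 = 73.75; x_1* = 5 + 1/3·73.75/2 = 17.2917.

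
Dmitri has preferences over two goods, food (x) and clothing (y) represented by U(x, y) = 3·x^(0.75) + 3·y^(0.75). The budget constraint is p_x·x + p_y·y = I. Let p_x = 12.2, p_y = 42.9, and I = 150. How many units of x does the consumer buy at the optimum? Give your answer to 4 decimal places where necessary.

x* = 12.0187

With the ratio pinned down, the budget gives x* = I/(p_x + p_y·(y/x)) and y* = (y/x)·x*.
Numerically y/x = 0.00654, so x* = 150/(12.2 + 42.9·0.00654) = 12.0187.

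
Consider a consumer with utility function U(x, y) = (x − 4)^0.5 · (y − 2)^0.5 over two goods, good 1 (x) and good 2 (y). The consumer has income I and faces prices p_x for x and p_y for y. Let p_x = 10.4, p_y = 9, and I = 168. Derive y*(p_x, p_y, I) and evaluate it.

Let x' = x−4, y' = y−2. MRS = y'/x' = p_x/p_y.
After buying the subsistence bundle (4, 2), a share 0.5 of the remaining income goes to x: x* = 4 + 0.5·(I − 4p_x − 2p_y)/p_x.
Discretionary income = 168 − 4·10.4 − 2·9 = 108.4; y* = 2 + 0.5·108.4/9 = 8.0222.

y* = 8.0222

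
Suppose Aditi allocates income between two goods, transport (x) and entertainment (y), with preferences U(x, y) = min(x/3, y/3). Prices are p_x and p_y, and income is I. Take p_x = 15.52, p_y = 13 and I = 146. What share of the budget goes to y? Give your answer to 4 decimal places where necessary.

Leontief preferences: the optimum is at the kink where x/3 = y/3, i.e. y = x.
Budget: p_x·x + p_y·x = I, so (3·p_x + 3·p_y)·x = 3·I.
Demand: x*(p_x,p_y,I) = 3·I/(3·p_x + 3·p_y), y* = 3·I/(3·p_x + 3·p_y).
Here 3·15.52 + 3·13 = 85.56, giving x* = 5.1192 and y* = 5.1192.
Expenditure on y: 13·5.1192 = 66.5498; share = 0.4558.

share on y = 0.4558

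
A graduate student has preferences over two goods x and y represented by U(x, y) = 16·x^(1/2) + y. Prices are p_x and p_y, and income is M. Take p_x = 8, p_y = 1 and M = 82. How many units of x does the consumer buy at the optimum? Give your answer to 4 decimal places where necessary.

MU_x = 8/√x, MU_y = 1. Tangency: 8/√x = p_x/p_y.
Solve: √x = 8·p_y/p_x, so x*(p_x,p_y) = (8·p_y/p_x)², and y* = (M − p_x·x*)/p_y.
Plugging in: x* = (8·1/8)² = 1.

x* = 1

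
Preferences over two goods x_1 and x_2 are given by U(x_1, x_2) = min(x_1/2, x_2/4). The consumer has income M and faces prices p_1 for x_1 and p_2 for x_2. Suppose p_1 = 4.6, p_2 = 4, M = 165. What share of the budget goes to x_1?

Leontief preferences: the optimum is at the kink where x_1/2 = x_2/4, i.e. x_2 = 2·x_1.
Budget: p_1·x_1 + p_2·2·x_1 = M, so (2·p_1 + 4·p_2)·x_1 = 2·M.
Demand: x_1*(p_1,p_2,M) = 2·M/(2·p_1 + 4·p_2), x_2* = 4·M/(2·p_1 + 4·p_2).
Here 2·4.6 + 4·4 = 25.2, giving x_1* = 13.0952 and x_2* = 26.1905.
Expenditure on x_1: 4.6·13.0952 = 60.2381; share = 0.3651.

share on x_1 = 0.3651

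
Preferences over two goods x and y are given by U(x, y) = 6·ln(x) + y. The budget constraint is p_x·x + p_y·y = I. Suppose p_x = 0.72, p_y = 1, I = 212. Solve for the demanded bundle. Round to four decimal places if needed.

x* = 8.3333, y* = 206

So x*(p_x,p_y) = 6·p_y/p_x, independent of income; and y* = (I − 6·p_y)/p_y.
At the given prices: x* = 6·1/0.72 = 8.3333, and y* = 206.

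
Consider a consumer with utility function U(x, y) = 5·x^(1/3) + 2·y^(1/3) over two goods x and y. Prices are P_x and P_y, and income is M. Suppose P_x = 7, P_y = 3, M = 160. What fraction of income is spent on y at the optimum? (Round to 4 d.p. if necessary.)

share on y = 0.2787

Substitute y = (y/x)·x into the budget: x* = M/(P_x + P_y·(y/x)).
Numerically y/x = 0.901686, so x* = 160/(7 + 3·0.901686) = 16.4863 and y* = 0.901686·16.4863 = 14.8654.
Expenditure on y: 3·14.8654 = 44.5962; share = 0.2787.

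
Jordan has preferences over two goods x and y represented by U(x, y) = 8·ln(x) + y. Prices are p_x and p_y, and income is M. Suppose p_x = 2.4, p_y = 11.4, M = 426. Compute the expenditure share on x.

share on x = 0.2141

MU_x = 8/x, MU_y = 1. Tangency: 8/x = p_x/p_y.
So x*(p_x,p_y) = 8·p_y/p_x, independent of income; and y* = (M − 8·p_y)/p_y.
At the given prices: x* = 8·11.4/2.4 = 38, and y* = 29.3684.
Expenditure on x: 2.4·38 = 91.2; share = 0.2141.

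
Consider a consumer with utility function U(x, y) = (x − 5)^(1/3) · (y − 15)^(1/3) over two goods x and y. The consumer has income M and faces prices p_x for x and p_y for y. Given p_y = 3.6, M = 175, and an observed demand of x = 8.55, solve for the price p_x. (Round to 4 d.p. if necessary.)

p_x = 10

This is Cobb-Douglas in (x−5, y−15): tangency gives 1/3·p_y·(y−15) = 1/3·p_x·(x−5).
After buying the subsistence bundle (5, 15), a share 0.5 of the remaining income goes to x: x* = 5 + 0.5·(M − 5p_x − 15p_y)/p_x.
Set x* = 8.55 in the demand function and solve for p_x: p_x = 10.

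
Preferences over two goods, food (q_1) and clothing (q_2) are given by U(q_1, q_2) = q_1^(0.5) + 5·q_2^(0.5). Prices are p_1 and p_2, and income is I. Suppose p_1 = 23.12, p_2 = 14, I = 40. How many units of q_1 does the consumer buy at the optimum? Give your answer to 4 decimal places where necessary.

q_1* = 0.0409

MU_q_1 ∝ q_1^(-0.5), MU_q_2 ∝ 5·q_2^(-0.5), so MRS = (1/5)·(q_2/q_1)^(0.5) = p_1/p_2.
Hence q_2/q_1 = (5·p_1/p_2)^(1/(0.5)), i.e. raised to the 2 power.
With the ratio pinned down, the budget gives q_1* = I/(p_1 + p_2·(q_2/q_1)) and q_2* = (q_2/q_1)·q_1*.
Numerically q_2/q_1 = 68.180408, so q_1* = 40/(23.12 + 14·68.180408) = 0.0409.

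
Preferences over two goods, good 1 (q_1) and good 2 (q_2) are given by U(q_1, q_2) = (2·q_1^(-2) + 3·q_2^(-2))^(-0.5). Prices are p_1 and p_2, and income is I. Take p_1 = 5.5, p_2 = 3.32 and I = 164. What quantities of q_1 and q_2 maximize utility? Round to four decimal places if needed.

MRS = MU_q_1/MU_q_2 = (2/3)·(q_2/q_1)^(3). Set equal to p_1/p_2.
Solve for the ratio: q_2/q_1 = [(3/2)·p_1/p_2]^(1/3).
Substitute q_2 = (q_2/q_1)·q_1 into the budget: q_1* = I/(p_1 + p_2·(q_2/q_1)).
Numerically q_2/q_1 = 1.354478, so q_1* = 164/(5.5 + 3.32·1.354478) = 16.4051 and q_2* = 1.354478·16.4051 = 22.2204.

q_1* = 16.4051, q_2* = 22.2204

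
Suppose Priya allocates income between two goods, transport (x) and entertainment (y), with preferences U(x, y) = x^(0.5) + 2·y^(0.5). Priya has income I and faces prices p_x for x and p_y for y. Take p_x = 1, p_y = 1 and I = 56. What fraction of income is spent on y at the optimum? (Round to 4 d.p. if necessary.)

MU_x ∝ x^(-0.5), MU_y ∝ 2·y^(-0.5), so MRS = (1/2)·(y/x)^(0.5) = p_x/p_y.
Hence y/x = (2·p_x/p_y)^(1/(0.5)), i.e. raised to the 2 power.
With the ratio pinned down, the budget gives x* = I/(p_x + p_y·(y/x)) and y* = (y/x)·x*.
Numerically y/x = 4, so x* = 56/(1 + 1·4) = 11.2 and y* = 4·11.2 = 44.8.
Expenditure on y: 1·44.8 = 44.8; share = 0.8.

share on y = 0.8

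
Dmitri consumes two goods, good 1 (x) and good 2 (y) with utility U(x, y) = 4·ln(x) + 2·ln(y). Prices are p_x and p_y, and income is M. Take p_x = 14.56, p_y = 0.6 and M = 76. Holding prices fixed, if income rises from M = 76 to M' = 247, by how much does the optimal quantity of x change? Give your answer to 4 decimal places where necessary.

Demand: x*(p_x,p_y,M) = 2/3·M/p_x and y* = 1/3·M/p_y.
At p_x=14.56, p_y=0.6, M=76: x* = 2/3·76/14.56 = 3.4799.
At M' = 247: x* = 11.3095. Change: 11.3095 − 3.4799 = 7.8297.

Δx* = 7.8297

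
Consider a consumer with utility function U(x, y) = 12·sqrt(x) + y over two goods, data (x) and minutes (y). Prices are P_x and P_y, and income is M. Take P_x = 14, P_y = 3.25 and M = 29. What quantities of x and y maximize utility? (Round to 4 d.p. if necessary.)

Utility is quasi-linear in y; the FOC for x is 6/√x = P_x/P_y.
Solve: √x = 6·P_y/P_x, so x*(P_x,P_y) = (6·P_y/P_x)², and y* = (M − P_x·x*)/P_y.
Plugging in: x* = (6·3.25/14)² = 1.9401, y* = 0.5659.

x* = 1.9401, y* = 0.5659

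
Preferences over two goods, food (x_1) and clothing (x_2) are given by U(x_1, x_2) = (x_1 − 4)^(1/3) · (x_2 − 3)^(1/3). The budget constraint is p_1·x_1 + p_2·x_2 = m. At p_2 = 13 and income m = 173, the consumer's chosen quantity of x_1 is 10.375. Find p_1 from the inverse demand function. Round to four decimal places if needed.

Let x_1' = x_1−4, x_2' = x_2−3. MRS = x_2'/x_1' = p_1/p_2.
After buying the subsistence bundle (4, 3), a share 0.5 of the remaining income goes to x_1: x_1* = 4 + 0.5·(m − 4p_1 − 3p_2)/p_1.
Set x_1* = 10.375 in the demand function and solve for p_1: p_1 = 8.

p_1 = 8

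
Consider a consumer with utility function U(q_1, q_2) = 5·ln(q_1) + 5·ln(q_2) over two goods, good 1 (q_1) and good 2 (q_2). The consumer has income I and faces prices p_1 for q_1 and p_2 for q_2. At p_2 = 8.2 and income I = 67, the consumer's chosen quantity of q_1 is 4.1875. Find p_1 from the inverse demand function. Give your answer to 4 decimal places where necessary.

Tangency: MRS = q_2/q_1 = p_1/p_2.
Rearranging, p_2·q_2 = p_1·q_1. Substituting into the budget gives p_1·q_1·(1 + 1) = I.
Demand: q_1*(p_1,p_2,I) = 0.5·I/p_1 and q_2* = 0.5·I/p_2.
Set q_1* = 4.1875 in the demand function and solve for p_1: p_1 = 8.

p_1 = 8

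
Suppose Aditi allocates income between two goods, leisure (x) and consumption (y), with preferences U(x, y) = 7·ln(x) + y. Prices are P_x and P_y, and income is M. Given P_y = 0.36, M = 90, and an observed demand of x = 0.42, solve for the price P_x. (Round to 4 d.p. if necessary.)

P_x = 6

MU_x = 7/x, MU_y = 1. Tangency: 7/x = P_x/P_y.
So x*(P_x,P_y) = 7·P_y/P_x, independent of income; and y* = (M − 7·P_y)/P_y.
Set x* = 0.42 in the demand function and solve for P_x: P_x = 6.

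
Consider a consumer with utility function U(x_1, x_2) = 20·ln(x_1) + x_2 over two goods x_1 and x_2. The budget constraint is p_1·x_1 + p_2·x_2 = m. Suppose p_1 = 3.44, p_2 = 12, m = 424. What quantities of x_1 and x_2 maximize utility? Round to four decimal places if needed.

Set MRS = p_1/p_2: (20/x_1)/1 = p_1/p_2.
So x_1*(p_1,p_2) = 20·p_2/p_1, independent of income; and x_2* = (m − 20·p_2)/p_2.
At the given prices: x_1* = 20·12/3.44 = 69.7674, and x_2* = 15.3333.

x_1* = 69.7674, x_2* = 15.3333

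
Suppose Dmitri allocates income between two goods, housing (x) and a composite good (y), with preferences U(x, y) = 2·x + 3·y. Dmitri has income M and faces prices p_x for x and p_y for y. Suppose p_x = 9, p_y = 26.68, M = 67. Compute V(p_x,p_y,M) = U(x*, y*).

V = 14.8889

Numerically: x* = 7.4444, y* = 0.
Utility at the optimum: U(7.4444, 0) = 14.8889.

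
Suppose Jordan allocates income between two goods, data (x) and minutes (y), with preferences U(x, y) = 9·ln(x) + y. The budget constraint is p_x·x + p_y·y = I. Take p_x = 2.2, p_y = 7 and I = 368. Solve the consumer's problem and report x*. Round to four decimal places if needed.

Set MRS = p_x/p_y: (9/x)/1 = p_x/p_y.
So x*(p_x,p_y) = 9·p_y/p_x, independent of income; and y* = (I − 9·p_y)/p_y.
At the given prices: x* = 9·7/2.2 = 28.6364.

x* = 28.6364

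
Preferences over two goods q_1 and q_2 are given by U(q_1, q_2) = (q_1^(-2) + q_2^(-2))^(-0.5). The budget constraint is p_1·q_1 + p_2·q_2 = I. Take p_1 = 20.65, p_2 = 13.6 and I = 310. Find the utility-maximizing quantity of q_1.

q_1* = 8.5443

MRS = MU_q_1/MU_q_2 = (q_2/q_1)^(3). Set equal to p_1/p_2.
Hence q_2/q_1 = (p_1/p_2)^(1/(3)), i.e. raised to the 1/3 power.
Substitute q_2 = (q_2/q_1)·q_1 into the budget: q_1* = I/(p_1 + p_2·(q_2/q_1)).
Numerically q_2/q_1 = 1.149371, so q_1* = 310/(20.65 + 13.6·1.149371) = 8.5443.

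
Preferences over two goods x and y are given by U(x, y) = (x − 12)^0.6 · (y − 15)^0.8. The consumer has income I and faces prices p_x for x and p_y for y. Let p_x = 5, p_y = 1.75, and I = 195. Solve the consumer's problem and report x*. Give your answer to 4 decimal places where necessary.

This is Cobb-Douglas in (x−12, y−15): tangency gives 0.6·p_y·(y−15) = 0.8·p_x·(x−12).
After buying the subsistence bundle (12, 15), a share 3/7 of the remaining income goes to x: x* = 12 + 3/7·(I − 12p_x − 15p_y)/p_x.
Discretionary income = 195 − 12·5 − 15·1.75 = 108.75; x* = 12 + 3/7·108.75/5 = 21.3214.

x* = 21.3214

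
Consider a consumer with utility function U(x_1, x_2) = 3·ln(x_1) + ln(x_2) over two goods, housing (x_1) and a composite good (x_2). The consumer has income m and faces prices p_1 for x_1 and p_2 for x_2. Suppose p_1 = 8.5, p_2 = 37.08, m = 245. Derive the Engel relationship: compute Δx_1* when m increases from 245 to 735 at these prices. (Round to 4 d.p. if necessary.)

Δx_1* = 43.2353

Tangency: MRS = 3·x_2/x_1 = p_1/p_2.
So 3·p_2·x_2 = p_1·x_1; combined with the budget, a share 0.75 of income goes to x_1.
Demand: x_1*(p_1,p_2,m) = 0.75·m/p_1 and x_2* = 0.25·m/p_2.
At p_1=8.5, p_2=37.08, m=245: x_1* = 0.75·245/8.5 = 21.6176.
At m' = 735: x_1* = 64.8529. Change: 64.8529 − 21.6176 = 43.2353.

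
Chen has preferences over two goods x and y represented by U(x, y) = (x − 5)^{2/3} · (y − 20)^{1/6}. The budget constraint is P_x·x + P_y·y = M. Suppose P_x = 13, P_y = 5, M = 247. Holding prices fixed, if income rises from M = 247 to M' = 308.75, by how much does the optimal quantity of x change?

Δx* = 3.8

This is Cobb-Douglas in (x−5, y−20): tangency gives 2/3·P_y·(y−20) = 1/6·P_x·(x−5).
After buying the subsistence bundle (5, 20), a share 0.8 of the remaining income goes to x: x* = 5 + 0.8·(M − 5P_x − 20P_y)/P_x.
Discretionary income = 247 − 5·13 − 20·5 = 82; x* = 5 + 0.8·82/13 = 10.0462.
At M' = 308.75: x* = 13.8462. Change: 13.8462 − 10.0462 = 3.8.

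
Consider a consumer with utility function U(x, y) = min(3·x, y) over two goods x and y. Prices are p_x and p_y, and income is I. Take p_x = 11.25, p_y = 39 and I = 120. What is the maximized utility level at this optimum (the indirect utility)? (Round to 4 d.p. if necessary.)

Demand: x*(p_x,p_y,I) = I/(p_x + 3·p_y), y* = 3·I/(p_x + 3·p_y).
Here 11.25 + 3·39 = 128.25, giving x* = 0.9357 and y* = 2.807.
Utility at the optimum: U(0.9357, 2.807) = 2.807.

V = 2.807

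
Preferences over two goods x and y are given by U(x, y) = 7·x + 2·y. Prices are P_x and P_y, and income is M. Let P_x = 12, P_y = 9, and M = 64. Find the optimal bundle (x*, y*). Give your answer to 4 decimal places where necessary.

Perfect substitutes: compare marginal utility per dollar. 7/P_x vs 2/P_y → 0.5833 vs 0.2222.
x gives more utility per dollar, so spend all income on x: x* = M/P_x, y* = 0.
Numerically: x* = 5.3333, y* = 0.

x* = 5.3333, y* = 0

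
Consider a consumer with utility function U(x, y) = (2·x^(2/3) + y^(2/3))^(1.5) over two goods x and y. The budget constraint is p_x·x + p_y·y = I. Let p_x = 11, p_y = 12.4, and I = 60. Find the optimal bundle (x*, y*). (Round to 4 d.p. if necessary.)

MRS = MU_x/MU_y = 2·(y/x)^(1/3). Set equal to p_x/p_y.
Hence y/x = ((1/2)·p_x/p_y)^(1/(1/3)), i.e. raised to the 3 power.
Substitute y = (y/x)·x into the budget: x* = I/(p_x + p_y·(y/x)).
Numerically y/x = 0.087262, so x* = 60/(11 + 12.4·0.087262) = 4.966 and y* = 0.087262·4.966 = 0.4333.

x* = 4.966, y* = 0.4333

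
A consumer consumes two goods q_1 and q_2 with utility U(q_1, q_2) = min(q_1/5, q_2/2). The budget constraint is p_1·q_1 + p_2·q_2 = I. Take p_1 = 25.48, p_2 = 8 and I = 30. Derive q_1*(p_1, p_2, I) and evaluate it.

q_1* = 1.046

Leontief preferences: the optimum is at the kink where q_1/5 = q_2/2, i.e. q_2 = (2/5)·q_1.
Budget: p_1·q_1 + p_2·(2/5)·q_1 = I, so (5·p_1 + 2·p_2)·q_1 = 5·I.
Demand: q_1*(p_1,p_2,I) = 5·I/(5·p_1 + 2·p_2), q_2* = 2·I/(5·p_1 + 2·p_2).
Here 5·25.48 + 2·8 = 143.4, giving q_1* = 1.046.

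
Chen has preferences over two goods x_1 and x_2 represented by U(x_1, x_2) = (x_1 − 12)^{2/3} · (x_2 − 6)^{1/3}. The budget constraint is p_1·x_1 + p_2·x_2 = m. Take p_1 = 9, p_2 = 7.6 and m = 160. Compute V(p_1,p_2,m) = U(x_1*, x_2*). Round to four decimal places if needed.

V = 0.3981

This is Cobb-Douglas in (x_1−12, x_2−6): tangency gives 2/3·p_2·(x_2−6) = 1/3·p_1·(x_1−12).
Substituting into the budget: x_1* = 12 + 2/3·(m − 12·p_1 − 6·p_2)/p_1, and x_2* = 6 + 1/3·(…)/p_2.
Discretionary income = 160 − 12·9 − 6·7.6 = 6.4; x_1* = 12 + 2/3·6.4/9 = 12.4741; x_2* = 6 + 1/3·6.4/7.6 = 6.2807.
Utility at the optimum: U(12.4741, 6.2807) = 0.3981.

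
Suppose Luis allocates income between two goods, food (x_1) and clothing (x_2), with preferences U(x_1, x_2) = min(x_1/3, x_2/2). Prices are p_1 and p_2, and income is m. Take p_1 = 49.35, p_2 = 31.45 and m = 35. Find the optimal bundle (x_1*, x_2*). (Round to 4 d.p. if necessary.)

Leontief preferences: the optimum is at the kink where x_1/3 = x_2/2, i.e. x_2 = (2/3)·x_1.
Budget: p_1·x_1 + p_2·(2/3)·x_1 = m, so (3·p_1 + 2·p_2)·x_1 = 3·m.
Demand: x_1*(p_1,p_2,m) = 3·m/(3·p_1 + 2·p_2), x_2* = 2·m/(3·p_1 + 2·p_2).
Here 3·49.35 + 2·31.45 = 210.95, giving x_1* = 0.4977 and x_2* = 0.3318.

x_1* = 0.4977, x_2* = 0.3318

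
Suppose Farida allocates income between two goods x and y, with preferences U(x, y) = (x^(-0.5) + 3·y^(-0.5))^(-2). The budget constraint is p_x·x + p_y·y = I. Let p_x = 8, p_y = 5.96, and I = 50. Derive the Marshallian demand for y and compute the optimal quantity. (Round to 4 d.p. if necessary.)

MU_x ∝ x^(-1.5), MU_y ∝ 3·y^(-1.5), so MRS = (1/3)·(y/x)^(1.5) = p_x/p_y.
Solve for the ratio: y/x = [3·p_x/p_y]^(2/3).
With the ratio pinned down, the budget gives x* = I/(p_x + p_y·(y/x)) and y* = (y/x)·x*.
Numerically y/x = 2.531104, so x* = 50/(8 + 5.96·2.531104) = 2.1659 and y* = 2.531104·2.1659 = 5.482.

y* = 5.482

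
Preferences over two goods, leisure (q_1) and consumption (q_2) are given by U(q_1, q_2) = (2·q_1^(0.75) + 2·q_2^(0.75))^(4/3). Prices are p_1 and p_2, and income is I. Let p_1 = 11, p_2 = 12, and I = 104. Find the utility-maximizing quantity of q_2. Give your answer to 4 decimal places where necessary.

Substitute q_2 = (q_2/q_1)·q_1 into the budget: q_1* = I/(p_1 + p_2·(q_2/q_1)).
Numerically q_2/q_1 = 0.706067, so q_1* = 104/(11 + 12·0.706067) = 5.3408 and q_2* = 0.706067·5.3408 = 3.7709.

q_2* = 3.7709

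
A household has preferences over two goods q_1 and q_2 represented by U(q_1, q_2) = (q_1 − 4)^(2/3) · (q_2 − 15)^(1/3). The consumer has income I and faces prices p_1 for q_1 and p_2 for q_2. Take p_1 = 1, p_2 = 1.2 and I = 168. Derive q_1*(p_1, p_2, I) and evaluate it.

q_1* = 101.3333

MRS = 2·(q_2−15)/(q_1−4). Tangency with p_1/p_2 gives q_2−15 = (1/2)·(p_1/p_2)·(q_1−4).
Substituting into the budget: q_1* = 4 + 2/3·(I − 4·p_1 − 15·p_2)/p_1, and q_2* = 15 + 1/3·(…)/p_2.
Discretionary income = 168 − 4·1 − 15·1.2 = 146; q_1* = 4 + 2/3·146/1 = 101.3333.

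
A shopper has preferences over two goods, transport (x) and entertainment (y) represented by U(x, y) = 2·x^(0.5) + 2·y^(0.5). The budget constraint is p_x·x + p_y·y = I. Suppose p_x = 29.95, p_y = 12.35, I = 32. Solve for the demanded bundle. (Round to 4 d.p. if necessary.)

x* = 0.3119, y* = 1.8346

From the CES first-order condition, (y/x)^(0.5) = p_x/p_y.
Hence y/x = (p_x/p_y)^(1/(0.5)), i.e. raised to the 2 power.
Substitute y = (y/x)·x into the budget: x* = I/(p_x + p_y·(y/x)).
Numerically y/x = 5.881116, so x* = 32/(29.95 + 12.35·5.881116) = 0.3119 and y* = 5.881116·0.3119 = 1.8346.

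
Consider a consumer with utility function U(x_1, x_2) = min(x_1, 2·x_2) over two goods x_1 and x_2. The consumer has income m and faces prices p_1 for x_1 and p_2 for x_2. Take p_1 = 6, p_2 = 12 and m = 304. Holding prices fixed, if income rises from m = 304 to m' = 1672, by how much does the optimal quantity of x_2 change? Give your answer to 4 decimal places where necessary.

Δx_2* = 57

With perfect complements, no substitution: consume in ratio x_1:x_2 = 2:1.
Budget: p_1·x_1 + p_2·(1/2)·x_1 = m, so (2·p_1 + p_2)·x_1 = 2·m.
Demand: x_1*(p_1,p_2,m) = 2·m/(2·p_1 + p_2), x_2* = m/(2·p_1 + p_2).
Here 2·6 + 12 = 24, giving x_2* = 12.6667.
At m' = 1672: x_2* = 69.6667. Change: 69.6667 − 12.6667 = 57.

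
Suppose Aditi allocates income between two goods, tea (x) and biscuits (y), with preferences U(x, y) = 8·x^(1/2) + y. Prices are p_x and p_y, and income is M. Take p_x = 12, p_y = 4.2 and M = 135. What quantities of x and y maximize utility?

Set MRS = p_x/p_y: 4·x^(−1/2) = p_x/p_y.
Solve: √x = 4·p_y/p_x, so x*(p_x,p_y) = (4·p_y/p_x)², and y* = (M − p_x·x*)/p_y.
Plugging in: x* = (4·4.2/12)² = 1.96, y* = 26.5429.

x* = 1.96, y* = 26.5429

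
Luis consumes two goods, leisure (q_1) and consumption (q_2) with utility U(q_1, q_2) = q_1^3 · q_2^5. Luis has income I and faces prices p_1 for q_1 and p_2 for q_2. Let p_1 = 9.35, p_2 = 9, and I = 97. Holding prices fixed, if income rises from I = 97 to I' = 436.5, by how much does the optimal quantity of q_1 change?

Δq_1* = 13.6163

MU_q_1/MU_q_2 = (3·q_2)/(5·q_1); tangency sets this equal to p_1/p_2.
Rearranging, p_2·q_2 = (5/3)·p_1·q_1. Substituting into the budget gives p_1·q_1·(1 + (5/3)) = I.
Demand: q_1*(p_1,p_2,I) = 0.375·I/p_1 and q_2* = 0.625·I/p_2.
At p_1=9.35, p_2=9, I=97: q_1* = 0.375·97/9.35 = 3.8904.
At I' = 436.5: q_1* = 17.5067. Change: 17.5067 − 3.8904 = 13.6163.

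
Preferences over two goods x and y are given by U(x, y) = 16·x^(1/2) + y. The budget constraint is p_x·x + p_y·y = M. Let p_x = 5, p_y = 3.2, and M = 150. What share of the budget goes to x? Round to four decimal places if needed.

share on x = 0.8738

Set MRS = p_x/p_y: 8·x^(−1/2) = p_x/p_y.
Thus x* = (8·p_y/p_x)² — independent of M — with the rest of income spent on y.
Plugging in: x* = (8·3.2/5)² = 26.2144, y* = 5.915.
Expenditure on x: 5·26.2144 = 131.072; share = 0.8738.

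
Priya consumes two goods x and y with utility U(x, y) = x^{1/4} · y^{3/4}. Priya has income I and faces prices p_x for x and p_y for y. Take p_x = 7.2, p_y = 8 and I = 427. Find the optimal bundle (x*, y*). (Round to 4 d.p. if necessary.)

MU_x/MU_y = (0.25·y)/(0.75·x); tangency sets this equal to p_x/p_y.
So 0.25·p_y·y = 0.75·p_x·x; combined with the budget, a share 0.25 of income goes to x.
Demand: x*(p_x,p_y,I) = 0.25·I/p_x and y* = 0.75·I/p_y.
At p_x=7.2, p_y=8, I=427: x* = 0.25·427/7.2 = 14.8264, y* = 40.0312.

x* = 14.8264, y* = 40.0312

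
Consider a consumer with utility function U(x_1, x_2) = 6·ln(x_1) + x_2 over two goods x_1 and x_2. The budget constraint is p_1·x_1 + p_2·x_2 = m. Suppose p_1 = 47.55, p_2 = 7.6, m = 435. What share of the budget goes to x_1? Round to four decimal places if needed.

share on x_1 = 0.1048

Set MRS = p_1/p_2: (6/x_1)/1 = p_1/p_2.
So x_1*(p_1,p_2) = 6·p_2/p_1, independent of income; and x_2* = (m − 6·p_2)/p_2.
At the given prices: x_1* = 6·7.6/47.55 = 0.959, and x_2* = 51.2368.
Expenditure on x_1: 47.55·0.959 = 45.6; share = 0.1048.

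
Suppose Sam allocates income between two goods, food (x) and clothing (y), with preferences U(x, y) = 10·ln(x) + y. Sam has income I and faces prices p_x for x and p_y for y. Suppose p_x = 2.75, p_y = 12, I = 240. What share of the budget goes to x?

MU_x = 10/x, MU_y = 1. Tangency: 10/x = p_x/p_y.
So x*(p_x,p_y) = 10·p_y/p_x, independent of income; and y* = (I − 10·p_y)/p_y.
At the given prices: x* = 10·12/2.75 = 43.6364, and y* = 10.
Expenditure on x: 2.75·43.6364 = 120; share = 0.5.

share on x = 0.5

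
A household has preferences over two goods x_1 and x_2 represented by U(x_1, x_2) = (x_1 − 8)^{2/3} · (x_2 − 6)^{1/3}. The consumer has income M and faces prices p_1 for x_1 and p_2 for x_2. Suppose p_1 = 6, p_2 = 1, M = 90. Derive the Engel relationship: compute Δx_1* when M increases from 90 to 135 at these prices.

Δx_1* = 5

Let x_1' = x_1−8, x_2' = x_2−6. MRS = 2·x_2'/x_1' = p_1/p_2.
After buying the subsistence bundle (8, 6), a share 2/3 of the remaining income goes to x_1: x_1* = 8 + 2/3·(M − 8p_1 − 6p_2)/p_1.
Discretionary income = 90 − 8·6 − 6·1 = 36; x_1* = 8 + 2/3·36/6 = 12.
At M' = 135: x_1* = 17. Change: 17 − 12 = 5.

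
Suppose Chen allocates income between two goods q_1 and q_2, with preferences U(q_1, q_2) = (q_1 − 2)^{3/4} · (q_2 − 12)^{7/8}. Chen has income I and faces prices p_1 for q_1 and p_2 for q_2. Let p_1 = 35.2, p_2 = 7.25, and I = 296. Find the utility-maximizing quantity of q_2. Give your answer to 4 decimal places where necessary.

Discretionary income = 296 − 2·35.2 − 12·7.25 = 138.6; q_2* = 12 + 7/13·138.6/7.25 = 22.2939.

q_2* = 22.2939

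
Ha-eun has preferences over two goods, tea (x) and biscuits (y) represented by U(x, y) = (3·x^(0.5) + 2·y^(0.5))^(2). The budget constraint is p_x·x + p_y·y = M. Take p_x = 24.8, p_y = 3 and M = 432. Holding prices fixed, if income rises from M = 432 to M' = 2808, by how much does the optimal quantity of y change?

MRS = MU_x/MU_y = (3/2)·(y/x)^(0.5). Set equal to p_x/p_y.
Solve for the ratio: y/x = [(2/3)·p_x/p_y]^(2).
With the ratio pinned down, the budget gives x* = M/(p_x + p_y·(y/x)) and y* = (y/x)·x*.
Numerically y/x = 30.372346, so x* = 432/(24.8 + 3·30.372346) = 3.7268 and y* = 30.372346·3.7268 = 113.1918.
At M' = 2808: y* = 735.7464. Change: 735.7464 − 113.1918 = 622.5547.

Δy* = 622.5547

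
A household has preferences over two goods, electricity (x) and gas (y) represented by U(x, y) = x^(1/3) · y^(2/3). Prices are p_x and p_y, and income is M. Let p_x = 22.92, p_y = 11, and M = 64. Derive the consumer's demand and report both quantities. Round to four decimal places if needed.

x* = 0.9308, y* = 3.8788

Tangency: MRS = (1/2)·y/x = p_x/p_y.
Rearranging, p_y·y = 2·p_x·x. Substituting into the budget gives p_x·x·(1 + 2) = M.
Demand: x*(p_x,p_y,M) = 1/3·M/p_x and y* = 2/3·M/p_y.
At p_x=22.92, p_y=11, M=64: x* = 1/3·64/22.92 = 0.9308, y* = 3.8788.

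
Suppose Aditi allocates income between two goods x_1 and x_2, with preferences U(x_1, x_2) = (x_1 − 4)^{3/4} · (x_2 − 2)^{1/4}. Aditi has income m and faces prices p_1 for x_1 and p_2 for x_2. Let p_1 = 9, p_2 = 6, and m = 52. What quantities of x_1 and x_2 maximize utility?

MRS = 3·(x_2−2)/(x_1−4). Tangency with p_1/p_2 gives x_2−2 = (1/3)·(p_1/p_2)·(x_1−4).
After buying the subsistence bundle (4, 2), a share 0.75 of the remaining income goes to x_1: x_1* = 4 + 0.75·(m − 4p_1 − 2p_2)/p_1.
Discretionary income = 52 − 4·9 − 2·6 = 4; x_1* = 4 + 0.75·4/9 = 4.3333; x_2* = 2 + 0.25·4/6 = 2.1667.

x_1* = 4.3333, x_2* = 2.1667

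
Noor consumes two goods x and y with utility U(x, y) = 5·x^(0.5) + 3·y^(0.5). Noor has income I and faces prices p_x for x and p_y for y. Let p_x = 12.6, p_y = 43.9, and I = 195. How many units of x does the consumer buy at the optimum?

x* = 14.0269

Substitute y = (y/x)·x into the budget: x* = I/(p_x + p_y·(y/x)).
Numerically y/x = 0.029656, so x* = 195/(12.6 + 43.9·0.029656) = 14.0269.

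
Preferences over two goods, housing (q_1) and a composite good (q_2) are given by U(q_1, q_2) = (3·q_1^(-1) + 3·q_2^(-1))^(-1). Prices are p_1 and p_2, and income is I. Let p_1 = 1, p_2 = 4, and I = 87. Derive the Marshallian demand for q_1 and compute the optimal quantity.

From the CES first-order condition, (q_2/q_1)^(2) = p_1/p_2.
Hence q_2/q_1 = (p_1/p_2)^(1/(2)), i.e. raised to the 0.5 power.
Substitute q_2 = (q_2/q_1)·q_1 into the budget: q_1* = I/(p_1 + p_2·(q_2/q_1)).
Numerically q_2/q_1 = 0.5, so q_1* = 87/(1 + 4·0.5) = 29.

q_1* = 29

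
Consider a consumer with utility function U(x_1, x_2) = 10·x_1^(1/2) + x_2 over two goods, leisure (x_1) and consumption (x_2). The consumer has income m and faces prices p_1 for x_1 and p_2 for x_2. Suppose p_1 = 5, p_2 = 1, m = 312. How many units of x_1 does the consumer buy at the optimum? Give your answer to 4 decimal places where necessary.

x_1* = 1

Utility is quasi-linear in x_2; the FOC for x_1 is 5/√x_1 = p_1/p_2.
Solve: √x_1 = 5·p_2/p_1, so x_1*(p_1,p_2) = (5·p_2/p_1)², and x_2* = (m − p_1·x_1*)/p_2.
Plugging in: x_1* = (5·1/5)² = 1.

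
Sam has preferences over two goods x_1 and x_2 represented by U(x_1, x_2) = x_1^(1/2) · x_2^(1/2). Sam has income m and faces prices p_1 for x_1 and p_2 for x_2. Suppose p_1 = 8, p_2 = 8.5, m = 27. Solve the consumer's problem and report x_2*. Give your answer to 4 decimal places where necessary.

Demand: x_1*(p_1,p_2,m) = 0.5·m/p_1 and x_2* = 0.5·m/p_2.
At p_1=8, p_2=8.5, m=27: x_2* = 0.5·27/8.5 = 1.5882.

x_2* = 1.5882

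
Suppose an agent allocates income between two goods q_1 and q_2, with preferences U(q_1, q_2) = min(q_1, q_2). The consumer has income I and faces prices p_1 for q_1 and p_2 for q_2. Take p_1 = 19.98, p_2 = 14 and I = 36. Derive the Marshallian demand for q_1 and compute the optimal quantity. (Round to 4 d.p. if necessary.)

Leontief preferences: the optimum is at the kink where q_1/1 = q_2/1, i.e. q_2 = q_1.
Budget: p_1·q_1 + p_2·q_1 = I, so (p_1 + p_2)·q_1 = I.
Demand: q_1*(p_1,p_2,I) = I/(p_1 + p_2), q_2* = I/(p_1 + p_2).
Here 19.98 + 14 = 33.98, giving q_1* = 1.0594.

q_1* = 1.0594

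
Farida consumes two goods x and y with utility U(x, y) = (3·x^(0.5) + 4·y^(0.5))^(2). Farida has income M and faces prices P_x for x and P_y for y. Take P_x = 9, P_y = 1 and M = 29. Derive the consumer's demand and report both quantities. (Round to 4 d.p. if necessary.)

MU_x ∝ 3·x^(-0.5), MU_y ∝ 4·y^(-0.5), so MRS = (3/4)·(y/x)^(0.5) = P_x/P_y.
Hence y/x = ((4/3)·P_x/P_y)^(1/(0.5)), i.e. raised to the 2 power.
Substitute y = (y/x)·x into the budget: x* = M/(P_x + P_y·(y/x)).
Numerically y/x = 144, so x* = 29/(9 + 1·144) = 0.1895 and y* = 144·0.1895 = 27.2941.

x* = 0.1895, y* = 27.2941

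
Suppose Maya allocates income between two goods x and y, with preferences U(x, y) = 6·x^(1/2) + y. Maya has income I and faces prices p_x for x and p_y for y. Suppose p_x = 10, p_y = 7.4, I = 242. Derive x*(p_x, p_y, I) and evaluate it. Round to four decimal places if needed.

MU_x = 3/√x, MU_y = 1. Tangency: 3/√x = p_x/p_y.
Solve: √x = 3·p_y/p_x, so x*(p_x,p_y) = (3·p_y/p_x)², and y* = (I − p_x·x*)/p_y.
Plugging in: x* = (3·7.4/10)² = 4.9284.

x* = 4.9284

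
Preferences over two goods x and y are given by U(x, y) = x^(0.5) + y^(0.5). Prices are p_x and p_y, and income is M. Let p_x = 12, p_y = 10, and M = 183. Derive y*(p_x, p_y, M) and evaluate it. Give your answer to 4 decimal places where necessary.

y* = 9.9818

MRS = MU_x/MU_y = (y/x)^(0.5). Set equal to p_x/p_y.
Solve for the ratio: y/x = [p_x/p_y]^(2).
With the ratio pinned down, the budget gives x* = M/(p_x + p_y·(y/x)) and y* = (y/x)·x*.
Numerically y/x = 1.44, so x* = 183/(12 + 10·1.44) = 6.9318 and y* = 1.44·6.9318 = 9.9818.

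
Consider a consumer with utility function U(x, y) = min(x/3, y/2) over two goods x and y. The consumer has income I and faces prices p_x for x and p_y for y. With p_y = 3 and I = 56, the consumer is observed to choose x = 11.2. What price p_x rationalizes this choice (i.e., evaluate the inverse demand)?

p_x = 3

Leontief preferences: the optimum is at the kink where x/3 = y/2, i.e. y = (2/3)·x.
Budget: p_x·x + p_y·(2/3)·x = I, so (3·p_x + 2·p_y)·x = 3·I.
Demand: x*(p_x,p_y,I) = 3·I/(3·p_x + 2·p_y), y* = 2·I/(3·p_x + 2·p_y).
Set x* = 11.2 in the demand function and solve for p_x: p_x = 3.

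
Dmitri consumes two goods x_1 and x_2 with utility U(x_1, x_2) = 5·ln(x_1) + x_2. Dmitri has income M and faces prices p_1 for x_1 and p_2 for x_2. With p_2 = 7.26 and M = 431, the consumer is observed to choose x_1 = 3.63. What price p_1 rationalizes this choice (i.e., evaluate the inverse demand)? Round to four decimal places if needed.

p_1 = 10

Set MRS = p_1/p_2: (5/x_1)/1 = p_1/p_2.
So x_1*(p_1,p_2) = 5·p_2/p_1, independent of income; and x_2* = (M − 5·p_2)/p_2.
Set x_1* = 3.63 in the demand function and solve for p_1: p_1 = 10.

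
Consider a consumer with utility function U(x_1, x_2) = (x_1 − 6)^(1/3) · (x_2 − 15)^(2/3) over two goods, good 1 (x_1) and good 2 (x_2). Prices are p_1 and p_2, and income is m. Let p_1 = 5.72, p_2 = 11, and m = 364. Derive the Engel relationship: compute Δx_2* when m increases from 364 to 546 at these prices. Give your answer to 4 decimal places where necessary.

Δx_2* = 11.0303

Let x_1' = x_1−6, x_2' = x_2−15. MRS = (1/2)·x_2'/x_1' = p_1/p_2.
Substituting into the budget: x_1* = 6 + 1/3·(m − 6·p_1 − 15·p_2)/p_1, and x_2* = 15 + 2/3·(…)/p_2.
Discretionary income = 364 − 6·5.72 − 15·11 = 164.68; x_2* = 15 + 2/3·164.68/11 = 24.9806.
At m' = 546: x_2* = 36.0109. Change: 36.0109 − 24.9806 = 11.0303.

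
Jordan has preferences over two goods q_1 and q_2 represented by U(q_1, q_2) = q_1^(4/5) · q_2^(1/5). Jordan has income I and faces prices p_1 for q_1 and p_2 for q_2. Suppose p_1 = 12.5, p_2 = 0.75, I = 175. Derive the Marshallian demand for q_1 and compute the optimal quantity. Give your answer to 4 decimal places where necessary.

q_1* = 11.2

Tangency: MRS = 4·q_2/q_1 = p_1/p_2.
So 0.8·p_2·q_2 = 0.2·p_1·q_1; combined with the budget, a share 0.8 of income goes to q_1.
Demand: q_1*(p_1,p_2,I) = 0.8·I/p_1 and q_2* = 0.2·I/p_2.
At p_1=12.5, p_2=0.75, I=175: q_1* = 0.8·175/12.5 = 11.2.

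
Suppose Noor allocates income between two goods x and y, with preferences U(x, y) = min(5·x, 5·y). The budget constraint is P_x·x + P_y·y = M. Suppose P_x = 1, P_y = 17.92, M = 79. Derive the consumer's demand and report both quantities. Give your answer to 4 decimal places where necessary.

x* = 4.1755, y* = 4.1755

With perfect complements, no substitution: consume in ratio x:y = 5:5.
Budget: P_x·x + P_y·x = M, so (5·P_x + 5·P_y)·x = 5·M.
Demand: x*(P_x,P_y,M) = 5·M/(5·P_x + 5·P_y), y* = 5·M/(5·P_x + 5·P_y).
Here 5·1 + 5·17.92 = 94.6, giving x* = 4.1755 and y* = 4.1755.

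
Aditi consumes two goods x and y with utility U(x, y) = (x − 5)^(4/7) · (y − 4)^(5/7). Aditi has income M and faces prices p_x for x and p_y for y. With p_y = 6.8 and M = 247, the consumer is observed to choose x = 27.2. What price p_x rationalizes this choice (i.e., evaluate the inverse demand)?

p_x = 4

MRS = (4/5)·(y−4)/(x−5). Tangency with p_x/p_y gives y−4 = (5/4)·(p_x/p_y)·(x−5).
Substituting into the budget: x* = 5 + 4/9·(M − 5·p_x − 4·p_y)/p_x, and y* = 4 + 5/9·(…)/p_y.
Set x* = 27.2 in the demand function and solve for p_x: p_x = 4.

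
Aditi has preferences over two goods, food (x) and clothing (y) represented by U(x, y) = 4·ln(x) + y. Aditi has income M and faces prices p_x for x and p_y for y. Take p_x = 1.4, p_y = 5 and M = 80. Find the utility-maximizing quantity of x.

x* = 14.2857

Set MRS = p_x/p_y: (4/x)/1 = p_x/p_y.
So x*(p_x,p_y) = 4·p_y/p_x, independent of income; and y* = (M − 4·p_y)/p_y.
At the given prices: x* = 4·5/1.4 = 14.2857.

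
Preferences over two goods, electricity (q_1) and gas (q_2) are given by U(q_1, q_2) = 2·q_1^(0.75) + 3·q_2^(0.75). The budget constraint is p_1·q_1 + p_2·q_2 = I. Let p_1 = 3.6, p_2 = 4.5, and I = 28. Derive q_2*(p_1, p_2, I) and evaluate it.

From the CES first-order condition, (2/3)·(q_2/q_1)^(0.25) = p_1/p_2.
Hence q_2/q_1 = ((3/2)·p_1/p_2)^(1/(0.25)), i.e. raised to the 4 power.
With the ratio pinned down, the budget gives q_1* = I/(p_1 + p_2·(q_2/q_1)) and q_2* = (q_2/q_1)·q_1*.
Numerically q_2/q_1 = 2.0736, so q_1* = 28/(3.6 + 4.5·2.0736) = 2.1653 and q_2* = 2.0736·2.1653 = 4.49.

q_2* = 4.49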